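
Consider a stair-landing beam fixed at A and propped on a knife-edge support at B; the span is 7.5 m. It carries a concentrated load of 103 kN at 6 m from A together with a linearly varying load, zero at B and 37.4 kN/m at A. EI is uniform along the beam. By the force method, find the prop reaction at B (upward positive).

R_B = 100.6 kN

Take the reaction at B as the redundant and release it; the primary structure is a cantilever fixed at A.
Primary-structure tip deflection at B by superposition:
  point load 103 at a = 6: Pa²(3L − a)/(6EI) = 10197/EI
  triangular load, peak 37.4 at the fixed end: w₀L⁴/(30EI) = 3945/EI
  δ_0 = 14142/EI
Flexibility coefficient — unit upward force at B: δ_{BB} = L³/(3EI) = 140.6/EI.
The prop prevents deflection at B: R_B = δ_0/δ_{BB} = 14142/140.6 = 100.6 kN.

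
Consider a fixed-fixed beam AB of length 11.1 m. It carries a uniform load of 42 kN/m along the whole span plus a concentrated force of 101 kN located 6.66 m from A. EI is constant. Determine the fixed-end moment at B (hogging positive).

M_B = 592.7 kN·m

Take the two fixed-end moments M_A, M_B as redundants; the released structure is the simple span AB.
On the primary (simply-supported) span, the end slopes from the loading are:
  at A: UDL 42: wL³/(24EI) = 2393/EI
  at B: UDL 42: wL³/(24EI) = 2393/EI
  at A: point load 101 at a = 6.66: Pab(L + b)/(6LEI) = 696.9/EI
  at B: point load 101 at a = 6.66: Pab(L + a)/(6LEI) = 796.4/EI
  θ_A0 = 3090/EI,  θ_B0 = 3190/EI
Flexibility coefficients: a unit moment at one end gives L/(3EI) there and L/(6EI) at the far end, so f₁₁ = f₂₂ = 3.7/EI and f₁₂ = f₂₁ = 1.85/EI.
Compatibility — zero rotation at each built-in end:
  3.7 M_A + 1.85 M_B = 3090
  1.85 M_A + 3.7 M_B = 3190
Solving the pair gives M_A = 538.9 kN·m and M_B = 592.7 kN·m (hogging).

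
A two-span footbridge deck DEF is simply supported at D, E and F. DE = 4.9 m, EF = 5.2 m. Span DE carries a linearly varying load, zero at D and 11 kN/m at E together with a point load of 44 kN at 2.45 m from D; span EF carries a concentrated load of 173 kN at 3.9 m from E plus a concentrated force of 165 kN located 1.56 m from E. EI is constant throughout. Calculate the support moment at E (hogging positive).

M_E = 161.3 kN·m

Release continuity at E by inserting a hinge; the redundant is the internal moment M_E. The primary structure is two simply-supported spans DE and EF.
Discontinuity in slope at E on the released structure — sum the simple-span end rotations:
  span DE: triangular load, peak 11: w₀L³/(45EI) = 28.76/EI
  span DE: point load 44 at a = 2.45: Pab(L + a)/(6LEI) = 66.03/EI
  span EF: point load 173 at a = 3.9: Pab(L + b)/(6LEI) = 182.7/EI
  span EF: point load 165 at a = 1.56: Pab(L + b)/(6LEI) = 265.5/EI
  relative rotation θ_0 = (94.79 + 448.2)/EI = 543/EI
A unit hogging moment at E produces rotation L₁/(3EI) + L₂/(3EI) = 3.367/EI.
Compatibility: M_E·(L₁+L₂)/(3EI) = θ_0, giving M_E = 161.3 kN·m (hogging).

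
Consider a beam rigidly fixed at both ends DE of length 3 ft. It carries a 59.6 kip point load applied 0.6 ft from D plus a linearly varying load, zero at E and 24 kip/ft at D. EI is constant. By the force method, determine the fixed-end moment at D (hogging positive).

M_D = 33.69 kip·ft

Release both end moments; the primary structure is a simply-supported span DE with redundants M_D and M_E.
End rotations of the released simple span under the applied load (×1/EI):
  at D: point load 59.6 at a = 0.6: Pab(L + b)/(6LEI) = 25.75/EI
  at E: point load 59.6 at a = 0.6: Pab(L + a)/(6LEI) = 17.16/EI
  at D: triangular load, peak 24: w₀L³/(45EI) = 14.4/EI
  at E: triangular load, peak 24: 7w₀L³/(360EI) = 12.6/EI
  θ_D0 = 40.15/EI,  θ_E0 = 29.76/EI
Flexibility coefficients: a unit moment at one end gives L/(3EI) there and L/(6EI) at the far end, so f₁₁ = f₂₂ = 1/EI and f₁₂ = f₂₁ = 0.5/EI.
Compatibility — zero rotation at each built-in end:
  1 M_D + 0.5 M_E = 40.15
  0.5 M_D + 1 M_E = 29.76
Solving the pair gives M_D = 33.69 kip·ft and M_E = 12.92 kip·ft (hogging).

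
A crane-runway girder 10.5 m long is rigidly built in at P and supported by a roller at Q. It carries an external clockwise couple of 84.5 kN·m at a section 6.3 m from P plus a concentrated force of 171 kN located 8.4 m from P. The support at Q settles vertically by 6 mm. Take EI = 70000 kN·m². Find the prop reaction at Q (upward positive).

R_Q = 129.4 kN

Take the reaction at Q as the redundant and release it; the primary structure is a cantilever fixed at P.
Free-end deflection of the primary structure under the applied loading (downward +):
  clockwise couple 84.5 at a = 6.3: M₀a(2L − a)/(2EI) = 3913/EI
  point load 171 at a = 8.4: Pa²(3L − a)/(6EI) = 46453/EI
  δ_0 = 50366/EI
Flexibility coefficient — unit upward force at Q: δ_{QQ} = L³/(3EI) = 385.9/EI.
With EI = 70000 kN·m²: δ_0 = 0.71951 m and δ_{QQ} = 0.005513 m/kN.
Compatibility — the beam at Q must follow the support down by 0.006 m: δ_0 − R_Q·δ_{QQ} = 0.006, so R_Q = (0.71951 − 0.006)/0.005513 = 129.4 kN.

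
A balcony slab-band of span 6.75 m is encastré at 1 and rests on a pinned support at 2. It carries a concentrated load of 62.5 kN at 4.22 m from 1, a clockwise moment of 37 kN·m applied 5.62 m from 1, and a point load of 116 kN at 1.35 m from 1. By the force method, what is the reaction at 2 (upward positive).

Choose R_2 as the redundant. The primary structure is the cantilever fixed at 1.
Deflection at 2 on the released cantilever, summing each load's contribution:
  point load 62.5 at a = 4.22: Pa²(3L − a)/(6EI) = 2974/EI
  clockwise couple 37 at a = 5.62: M₀a(2L − a)/(2EI) = 819.3/EI
  point load 116 at a = 1.35: Pa²(3L − a)/(6EI) = 665.9/EI
  δ_0 = 4459/EI
Tip deflection under a unit load at 2: L³/(3EI) = 102.5/EI.
Compatibility at 2: δ_0 − R_2·δ_{22} = 0, so R_2 = 4459/102.5 = 43.49 kN.

R_2 = 43.49 kN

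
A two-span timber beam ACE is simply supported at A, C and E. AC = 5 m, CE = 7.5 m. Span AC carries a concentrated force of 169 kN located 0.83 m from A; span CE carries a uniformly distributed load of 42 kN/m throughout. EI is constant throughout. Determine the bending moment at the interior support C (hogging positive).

M_C = 204.5 kN·m

Release continuity at C by inserting a hinge; the redundant is the internal moment M_C. The primary structure is two simply-supported spans AC and CE.
Discontinuity in slope at C on the released structure — sum the simple-span end rotations:
  span AC: point load 169 at a = 0.83: Pab(L + a)/(6LEI) = 113.7/EI
  span CE: UDL 42: wL³/(24EI) = 738.3/EI
  relative rotation θ_0 = (113.7 + 738.3)/EI = 852/EI
A unit hogging moment at C produces rotation L₁/(3EI) + L₂/(3EI) = 4.167/EI.
Compatibility: M_C·(L₁+L₂)/(3EI) = θ_0, giving M_C = 204.5 kN·m (hogging).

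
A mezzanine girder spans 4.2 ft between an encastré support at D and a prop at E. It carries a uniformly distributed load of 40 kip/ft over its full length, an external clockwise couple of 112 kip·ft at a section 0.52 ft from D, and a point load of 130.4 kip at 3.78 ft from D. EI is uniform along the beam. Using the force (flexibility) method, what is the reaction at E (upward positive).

R_E = 183.2 kip

Take the reaction at E as the redundant and release it; the primary structure is a cantilever fixed at D.
Primary-structure tip deflection at E by superposition:
  UDL 40: wL⁴/(8EI) = 1556/EI
  clockwise couple 112 at a = 0.52: M₀a(2L − a)/(2EI) = 229.5/EI
  point load 130.4 at a = 3.78: Pa²(3L − a)/(6EI) = 2739/EI
  δ_0 = 4524/EI
Flexibility coefficient — unit upward force at E: δ_{EE} = L³/(3EI) = 24.7/EI.
Compatibility at E: δ_0 − R_E·δ_{EE} = 0, so R_E = 4524/24.7 = 183.2 kip.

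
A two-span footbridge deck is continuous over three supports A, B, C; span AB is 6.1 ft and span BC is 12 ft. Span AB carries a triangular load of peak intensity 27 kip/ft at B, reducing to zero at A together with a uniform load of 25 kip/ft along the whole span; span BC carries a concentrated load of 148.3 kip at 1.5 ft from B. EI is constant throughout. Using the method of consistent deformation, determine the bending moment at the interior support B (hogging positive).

Insert a hinge at B; M_B is the redundant, and each span becomes simply supported.
Rotations at B on the released spans (each span's end-slope, ×1/EI):
  span AB: triangular load, peak 27: w₀L³/(45EI) = 136.2/EI
  span AB: UDL 25: wL³/(24EI) = 236.4/EI
  span BC: point load 148.3 at a = 1.5: Pab(L + b)/(6LEI) = 729.9/EI
  relative rotation θ_0 = (372.6 + 729.9)/EI = 1103/EI
A unit hogging moment at B produces rotation L₁/(3EI) + L₂/(3EI) = 6.033/EI.
Compatibility: M_B·(L₁+L₂)/(3EI) = θ_0, giving M_B = 182.7 kip·ft (hogging).

M_B = 182.7 kip·ft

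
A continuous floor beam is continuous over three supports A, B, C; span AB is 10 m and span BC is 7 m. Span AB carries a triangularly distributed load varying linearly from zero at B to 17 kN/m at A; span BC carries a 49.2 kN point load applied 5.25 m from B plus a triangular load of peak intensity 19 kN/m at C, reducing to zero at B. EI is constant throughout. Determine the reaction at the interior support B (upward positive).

R_B = 86.43 kN

Insert a hinge at B; M_B is the redundant, and each span becomes simply supported.
End slopes at the hinge B, treating each span as simply supported:
  span AB: triangular load, peak 17: 7w₀L³/(360EI) = 330.6/EI
  span BC: point load 49.2 at a = 5.25: Pab(L + b)/(6LEI) = 94.17/EI
  span BC: triangular load, peak 19: 7w₀L³/(360EI) = 126.7/EI
  relative rotation θ_0 = (330.6 + 220.9)/EI = 551.4/EI
A unit hogging moment at B produces rotation L₁/(3EI) + L₂/(3EI) = 5.667/EI.
Slope continuity at B: θ_0 = M_B·5.667/EI, so M_B = 551.4/5.667 = 97.31 kN·m (hogging).
Span AB, ΣM about A with M_B applied at B: R_B^{AB}·10 = 283.3 + 97.31, so R_B^{AB} = 38.06 kN and R_A = 85 − 38.06 = 46.94 kN.
Span BC, ΣM about C: R_B^{BC}·7 = 241.3 + 97.31, so R_B^{BC} = 48.37 kN and R_C = 115.7 − 48.37 = 67.33 kN.
R_B = 38.06 + 48.37 = 86.43 kN.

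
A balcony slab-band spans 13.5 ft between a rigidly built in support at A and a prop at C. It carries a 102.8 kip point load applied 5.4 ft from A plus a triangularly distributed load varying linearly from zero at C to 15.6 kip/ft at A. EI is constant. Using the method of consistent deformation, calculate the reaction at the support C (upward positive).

Release the roller at C. Primary structure: cantilever fixed at A.
Free-end deflection of the primary structure under the applied loading (downward +):
  point load 102.8 at a = 5.4: Pa²(3L − a)/(6EI) = 17536/EI
  triangular load, peak 15.6 at the fixed end: w₀L⁴/(30EI) = 17272/EI
  δ_0 = 34808/EI
Tip deflection under a unit load at C: L³/(3EI) = 820.1/EI.
Compatibility at C: δ_0 − R_C·δ_{CC} = 0, so R_C = 34808/820.1 = 42.44 kip.

R_C = 42.44 kip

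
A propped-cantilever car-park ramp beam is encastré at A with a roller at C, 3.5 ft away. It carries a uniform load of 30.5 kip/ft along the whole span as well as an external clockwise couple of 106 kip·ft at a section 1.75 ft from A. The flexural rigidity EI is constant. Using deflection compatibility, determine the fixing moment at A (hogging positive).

Take the reaction at C as the redundant and release it; the primary structure is a cantilever fixed at A.
Downward deflection at the released point C due to the loads:
  UDL 30.5: wL⁴/(8EI) = 572.1/EI
  clockwise couple 106 at a = 1.75: M₀a(2L − a)/(2EI) = 486.9/EI
  δ_0 = 1059/EI
Tip deflection under a unit load at C: L³/(3EI) = 14.29/EI.
The prop prevents deflection at C: R_C = δ_0/δ_{CC} = 1059/14.29 = 74.1 kip.
Moment equilibrium about A: M_A = Σ(load moments about A) − R_C·L = 292.8 − 74.1×3.5 = 33.45 kip·ft.

M_A = 33.45 kip·ft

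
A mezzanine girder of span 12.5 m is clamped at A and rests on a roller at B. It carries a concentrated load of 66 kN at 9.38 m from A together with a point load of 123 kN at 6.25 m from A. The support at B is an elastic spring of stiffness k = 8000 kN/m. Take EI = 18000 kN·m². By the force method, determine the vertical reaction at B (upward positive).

Choose R_B as the redundant. The primary structure is the cantilever fixed at A.
Deflection at B on the released cantilever, summing each load's contribution:
  point load 66 at a = 9.38: Pa²(3L − a)/(6EI) = 27215/EI
  point load 123 at a = 6.25: Pa²(3L − a)/(6EI) = 25024/EI
  δ_0 = 52240/EI
Flexibility coefficient — unit upward force at B: δ_{BB} = L³/(3EI) = 651/EI.
With EI = 18000 kN·m²: δ_0 = 2.9022 m and δ_{BB} = 0.036169 m/kN.
Compatibility — the spring shortens by R_B/k under the reaction it provides: δ_0 − R_B·δ_{BB} = R_B/k. With 1/k = 0.000125 m/kN, R_B = δ_0 / (δ_{BB} + 1/k) = 2.9022 / (0.036169 + 0.000125) = 79.96 kN.

R_B = 79.96 kN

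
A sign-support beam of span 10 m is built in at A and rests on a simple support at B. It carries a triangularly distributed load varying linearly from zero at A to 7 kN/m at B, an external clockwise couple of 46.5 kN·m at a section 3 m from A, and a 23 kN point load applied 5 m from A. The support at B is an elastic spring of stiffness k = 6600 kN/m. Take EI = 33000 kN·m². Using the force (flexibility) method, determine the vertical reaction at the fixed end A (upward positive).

R_A = 28.45 kN

Remove the prop at B; the released (primary) structure is a cantilever built in at A.
Free-end deflection of the primary structure under the applied loading (downward +):
  triangular load, peak 7 at the free end: 11w₀L⁴/(120EI) = 6417/EI
  clockwise couple 46.5 at a = 3: M₀a(2L − a)/(2EI) = 1186/EI
  point load 23 at a = 5: Pa²(3L − a)/(6EI) = 2396/EI
  δ_0 = 9998/EI
Flexibility coefficient — unit upward force at B: δ_{BB} = L³/(3EI) = 333.3/EI.
With EI = 33000 kN·m²: δ_0 = 0.30298 m and δ_{BB} = 0.010101 m/kN.
Compatibility — the spring shortens by R_B/k under the reaction it provides: δ_0 − R_B·δ_{BB} = R_B/k. With 1/k = 0.000152 m/kN, R_B = δ_0 / (δ_{BB} + 1/k) = 0.30298 / (0.010101 + 0.000152) = 29.55 kN.
Vertical equilibrium: R_A = ΣP − R_B = 58 − 29.55 = 28.45 kN.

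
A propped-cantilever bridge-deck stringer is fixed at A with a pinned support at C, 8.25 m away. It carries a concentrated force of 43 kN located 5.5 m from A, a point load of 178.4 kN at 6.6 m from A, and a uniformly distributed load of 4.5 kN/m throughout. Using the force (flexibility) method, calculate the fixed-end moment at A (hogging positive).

M_A = 232.1 kN·m

Choose R_C as the redundant. The primary structure is the cantilever fixed at A.
Free-end deflection of the primary structure under the applied loading (downward +):
  point load 43 at a = 5.5: Pa²(3L − a)/(6EI) = 4173/EI
  point load 178.4 at a = 6.6: Pa²(3L − a)/(6EI) = 23508/EI
  UDL 4.5: wL⁴/(8EI) = 2606/EI
  δ_0 = 30287/EI
Tip deflection under a unit load at C: L³/(3EI) = 187.2/EI.
Compatibility at C: δ_0 − R_C·δ_{CC} = 0, so R_C = 30287/187.2 = 161.8 kN.
Moment equilibrium about A: M_A = Σ(load moments about A) − R_C·L = 1567 − 161.8×8.25 = 232.1 kN·m.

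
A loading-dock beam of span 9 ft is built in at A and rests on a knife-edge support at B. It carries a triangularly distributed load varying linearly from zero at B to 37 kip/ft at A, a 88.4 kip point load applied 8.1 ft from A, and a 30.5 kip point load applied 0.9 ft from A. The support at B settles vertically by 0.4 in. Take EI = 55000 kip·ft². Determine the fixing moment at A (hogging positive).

M_A = 330.6 kip·ft

Take the reaction at B as the redundant and release it; the primary structure is a cantilever fixed at A.
Downward deflection at the released point B due to the loads:
  triangular load, peak 37 at the fixed end: w₀L⁴/(30EI) = 8092/EI
  point load 88.4 at a = 8.1: Pa²(3L − a)/(6EI) = 18270/EI
  point load 30.5 at a = 0.9: Pa²(3L − a)/(6EI) = 107.5/EI
  δ_0 = 26469/EI
Tip deflection under a unit load at B: L³/(3EI) = 243/EI.
With EI = 55000 kip·ft²: δ_0 = 0.48126 ft and δ_{BB} = 0.004418 ft/kip.
Compatibility — the beam at B must follow the support down by 0.03333 ft: δ_0 − R_B·δ_{BB} = 0.03333, so R_B = (0.48126 − 0.03333)/0.004418 = 101.4 kip.
Moment equilibrium about A: M_A = Σ(load moments about A) − R_B·L = 1243 − 101.4×9 = 330.6 kip·ft.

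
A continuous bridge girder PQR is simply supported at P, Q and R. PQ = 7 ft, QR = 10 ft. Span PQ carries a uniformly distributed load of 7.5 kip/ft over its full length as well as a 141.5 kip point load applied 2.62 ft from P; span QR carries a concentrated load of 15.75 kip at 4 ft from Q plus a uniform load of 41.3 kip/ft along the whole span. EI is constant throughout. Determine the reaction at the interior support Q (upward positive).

Insert a hinge at Q; M_Q is the redundant, and each span becomes simply supported.
Rotations at Q on the released spans (each span's end-slope, ×1/EI):
  span PQ: UDL 7.5: wL³/(24EI) = 107.2/EI
  span PQ: point load 141.5 at a = 2.62: Pab(L + a)/(6LEI) = 371.9/EI
  span QR: point load 15.75 at a = 4: Pab(L + b)/(6LEI) = 100.8/EI
  span QR: UDL 41.3: wL³/(24EI) = 1721/EI
  relative rotation θ_0 = (479.1 + 1822)/EI = 2301/EI
A unit hogging moment at Q produces rotation L₁/(3EI) + L₂/(3EI) = 5.667/EI.
Slope continuity at Q: θ_0 = M_Q·5.667/EI, so M_Q = 2301/5.667 = 406 kip·ft (hogging).
Span PQ, ΣM about P with M_Q applied at Q: R_Q^{PQ}·7 = 554.5 + 406, so R_Q^{PQ} = 137.2 kip and R_P = 194 − 137.2 = 56.79 kip.
Span QR, ΣM about R: R_Q^{QR}·10 = 2160 + 406, so R_Q^{QR} = 256.6 kip and R_R = 428.8 − 256.6 = 172.2 kip.
R_Q = 137.2 + 256.6 = 393.8 kip.

R_Q = 393.8 kip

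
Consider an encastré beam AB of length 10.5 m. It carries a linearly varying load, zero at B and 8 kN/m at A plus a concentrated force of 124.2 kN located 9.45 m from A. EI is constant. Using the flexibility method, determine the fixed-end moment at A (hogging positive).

M_A = 55.84 kN·m

Take the two fixed-end moments M_A, M_B as redundants; the released structure is the simple span AB.
End rotations of the released simple span under the applied load (×1/EI):
  at A: triangular load, peak 8: w₀L³/(45EI) = 205.8/EI
  at B: triangular load, peak 8: 7w₀L³/(360EI) = 180.1/EI
  at A: point load 124.2 at a = 9.45: Pab(L + b)/(6LEI) = 225.9/EI
  at B: point load 124.2 at a = 9.45: Pab(L + a)/(6LEI) = 390.3/EI
  θ_A0 = 431.7/EI,  θ_B0 = 570.3/EI
Flexibility coefficients: a unit moment at one end gives L/(3EI) there and L/(6EI) at the far end, so f₁₁ = f₂₂ = 3.5/EI and f₁₂ = f₂₁ = 1.75/EI.
Compatibility — zero rotation at each built-in end:
  3.5 M_A + 1.75 M_B = 431.7
  1.75 M_A + 3.5 M_B = 570.3
Solving the pair gives M_A = 55.84 kN·m and M_B = 135 kN·m (hogging).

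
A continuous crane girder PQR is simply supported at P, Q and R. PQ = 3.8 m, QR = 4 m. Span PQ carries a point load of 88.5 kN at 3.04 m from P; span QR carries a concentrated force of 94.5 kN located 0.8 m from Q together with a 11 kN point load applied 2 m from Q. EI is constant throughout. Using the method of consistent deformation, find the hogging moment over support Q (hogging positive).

Release continuity at Q by inserting a hinge; the redundant is the internal moment M_Q. The primary structure is two simply-supported spans PQ and QR.
End slopes at the hinge Q, treating each span as simply supported:
  span PQ: point load 88.5 at a = 3.04: Pab(L + a)/(6LEI) = 61.34/EI
  span QR: point load 94.5 at a = 0.8: Pab(L + b)/(6LEI) = 72.58/EI
  span QR: point load 11 at a = 2: Pab(L + b)/(6LEI) = 11/EI
  relative rotation θ_0 = (61.34 + 83.58)/EI = 144.9/EI
A unit hogging moment at Q produces rotation L₁/(3EI) + L₂/(3EI) = 2.6/EI.
Compatibility: M_Q·(L₁+L₂)/(3EI) = θ_0, giving M_Q = 55.74 kN·m (hogging).

M_Q = 55.74 kN·m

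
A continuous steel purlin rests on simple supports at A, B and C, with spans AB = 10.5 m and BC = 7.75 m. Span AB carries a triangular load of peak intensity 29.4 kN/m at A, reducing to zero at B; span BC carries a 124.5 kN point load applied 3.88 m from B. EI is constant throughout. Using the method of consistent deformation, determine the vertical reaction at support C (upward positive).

R_C = 38.38 kN

Insert a hinge at B; M_B is the redundant, and each span becomes simply supported.
End slopes at the hinge B, treating each span as simply supported:
  span AB: triangular load, peak 29.4: 7w₀L³/(360EI) = 661.8/EI
  span BC: point load 124.5 at a = 3.88: Pab(L + b)/(6LEI) = 467.2/EI
  relative rotation θ_0 = (661.8 + 467.2)/EI = 1129/EI
A unit hogging moment at B produces rotation L₁/(3EI) + L₂/(3EI) = 6.083/EI.
Slope continuity at B: θ_0 = M_B·6.083/EI, so M_B = 1129/6.083 = 185.6 kN·m (hogging).
Span BC, ΣM about C: R_B^{BC}·7.75 = 481.8 + 185.6, so R_B^{BC} = 86.12 kN and R_C = 124.5 − 86.12 = 38.38 kN.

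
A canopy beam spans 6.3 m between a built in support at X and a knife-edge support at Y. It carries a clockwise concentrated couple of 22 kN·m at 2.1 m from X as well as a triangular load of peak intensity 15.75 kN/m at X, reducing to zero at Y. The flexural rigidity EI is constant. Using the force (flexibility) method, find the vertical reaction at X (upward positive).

Take the reaction at Y as the redundant and release it; the primary structure is a cantilever fixed at X.
Primary-structure tip deflection at Y by superposition:
  clockwise couple 22 at a = 2.1: M₀a(2L − a)/(2EI) = 242.6/EI
  triangular load, peak 15.75 at the fixed end: w₀L⁴/(30EI) = 827/EI
  δ_0 = 1070/EI
Flexibility coefficient — unit upward force at Y: δ_{YY} = L³/(3EI) = 83.35/EI.
The prop prevents deflection at Y: R_Y = δ_0/δ_{YY} = 1070/83.35 = 12.83 kN.
Vertical equilibrium: R_X = ΣP − R_Y = 49.61 − 12.83 = 36.78 kN.

R_X = 36.78 kN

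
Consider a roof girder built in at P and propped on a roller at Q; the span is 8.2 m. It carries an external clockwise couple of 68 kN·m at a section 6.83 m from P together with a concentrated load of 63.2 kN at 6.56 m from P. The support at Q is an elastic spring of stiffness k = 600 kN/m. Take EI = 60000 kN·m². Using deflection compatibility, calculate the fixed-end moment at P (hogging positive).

Take the reaction at Q as the redundant and release it; the primary structure is a cantilever fixed at P.
Primary-structure tip deflection at Q by superposition:
  clockwise couple 68 at a = 6.83: M₀a(2L − a)/(2EI) = 2222/EI
  point load 63.2 at a = 6.56: Pa²(3L − a)/(6EI) = 8177/EI
  δ_0 = 10400/EI
Flexibility coefficient — unit upward force at Q: δ_{QQ} = L³/(3EI) = 183.8/EI.
With EI = 60000 kN·m²: δ_0 = 0.17333 m and δ_{QQ} = 0.003063 m/kN.
Compatibility — the spring shortens by R_Q/k under the reaction it provides: δ_0 − R_Q·δ_{QQ} = R_Q/k. With 1/k = 0.001667 m/kN, R_Q = δ_0 / (δ_{QQ} + 1/k) = 0.17333 / (0.003063 + 0.001667) = 36.65 kN.
Moment equilibrium about P: M_P = Σ(load moments about P) − R_Q·L = 482.6 − 36.65×8.2 = 182.1 kN·m.

M_P = 182.1 kN·m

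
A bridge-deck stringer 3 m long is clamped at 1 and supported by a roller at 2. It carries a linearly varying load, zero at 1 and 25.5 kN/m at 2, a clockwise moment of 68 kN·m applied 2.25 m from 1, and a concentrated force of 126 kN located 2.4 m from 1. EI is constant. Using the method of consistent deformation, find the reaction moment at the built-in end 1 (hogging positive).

M_1 = 22.05 kN·m

Remove the prop at 2; the released (primary) structure is a cantilever built in at 1.
Deflection at 2 on the released cantilever, summing each load's contribution:
  triangular load, peak 25.5 at the free end: 11w₀L⁴/(120EI) = 189.3/EI
  clockwise couple 68 at a = 2.25: M₀a(2L − a)/(2EI) = 286.9/EI
  point load 126 at a = 2.4: Pa²(3L − a)/(6EI) = 798.3/EI
  δ_0 = 1275/EI
Flexibility coefficient — unit upward force at 2: δ_{22} = L³/(3EI) = 9/EI.
The prop prevents deflection at 2: R_2 = δ_0/δ_{22} = 1275/9 = 141.6 kN.
Moment equilibrium about 1: M_1 = Σ(load moments about 1) − R_2·L = 446.9 − 141.6×3 = 22.05 kN·m.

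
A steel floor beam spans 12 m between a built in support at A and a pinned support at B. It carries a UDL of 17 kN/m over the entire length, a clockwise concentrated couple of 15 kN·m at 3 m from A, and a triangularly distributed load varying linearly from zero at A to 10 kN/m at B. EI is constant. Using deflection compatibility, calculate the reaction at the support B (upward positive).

R_B = 110.3 kN

Release the roller at B. Primary structure: cantilever fixed at A.
Downward deflection at the released point B due to the loads:
  UDL 17: wL⁴/(8EI) = 44064/EI
  clockwise couple 15 at a = 3: M₀a(2L − a)/(2EI) = 472.5/EI
  triangular load, peak 10 at the free end: 11w₀L⁴/(120EI) = 19008/EI
  δ_0 = 63544/EI
Tip deflection under a unit load at B: L³/(3EI) = 576/EI.
Compatibility at B: δ_0 − R_B·δ_{BB} = 0, so R_B = 63544/576 = 110.3 kN.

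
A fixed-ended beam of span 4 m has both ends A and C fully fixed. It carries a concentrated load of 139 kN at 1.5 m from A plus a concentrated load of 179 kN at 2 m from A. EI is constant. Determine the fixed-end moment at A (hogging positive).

Take the two fixed-end moments M_A, M_C as redundants; the released structure is the simple span AC.
Simple-span end rotations at A and C under the given loads:
  at A: point load 139 at a = 1.5: Pab(L + b)/(6LEI) = 141.2/EI
  at C: point load 139 at a = 1.5: Pab(L + a)/(6LEI) = 119.5/EI
  at A: point load 179 at a = 2: Pab(L + b)/(6LEI) = 179/EI
  at C: point load 179 at a = 2: Pab(L + a)/(6LEI) = 179/EI
  θ_A0 = 320.2/EI,  θ_C0 = 298.5/EI
Flexibility coefficients: a unit moment at one end gives L/(3EI) there and L/(6EI) at the far end, so f₁₁ = f₂₂ = 1.333/EI and f₁₂ = f₂₁ = 0.6667/EI.
Compatibility — zero rotation at each built-in end:
  1.333 M_A + 0.6667 M_C = 320.2
  0.6667 M_A + 1.333 M_C = 298.5
Solving the pair gives M_A = 170.9 kN·m and M_C = 138.4 kN·m (hogging).

M_A = 170.9 kN·m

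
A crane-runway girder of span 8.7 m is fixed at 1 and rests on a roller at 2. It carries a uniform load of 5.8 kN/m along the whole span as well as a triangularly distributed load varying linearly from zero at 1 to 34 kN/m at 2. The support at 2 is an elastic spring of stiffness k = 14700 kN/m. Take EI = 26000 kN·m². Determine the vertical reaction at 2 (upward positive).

R_2 = 99.47 kN

Release the roller at 2. Primary structure: cantilever fixed at 1.
Free-end deflection of the primary structure under the applied loading (downward +):
  UDL 5.8: wL⁴/(8EI) = 4154/EI
  triangular load, peak 34 at the free end: 11w₀L⁴/(120EI) = 17855/EI
  δ_0 = 22009/EI
Tip deflection under a unit load at 2: L³/(3EI) = 219.5/EI.
With EI = 26000 kN·m²: δ_0 = 0.84649 m and δ_{22} = 0.008442 m/kN.
Compatibility — the spring shortens by R_2/k under the reaction it provides: δ_0 − R_2·δ_{22} = R_2/k. With 1/k = 0.000068 m/kN, R_2 = δ_0 / (δ_{22} + 1/k) = 0.84649 / (0.008442 + 0.000068) = 99.47 kN.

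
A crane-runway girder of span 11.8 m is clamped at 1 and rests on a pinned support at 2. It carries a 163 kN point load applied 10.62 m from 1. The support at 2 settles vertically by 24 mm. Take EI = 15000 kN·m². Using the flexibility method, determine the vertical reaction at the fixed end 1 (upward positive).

Choose R_2 as the redundant. The primary structure is the cantilever fixed at 1.
Downward deflection at the released point 2 due to the loads:
  point load 163 at a = 10.62: Pa²(3L − a)/(6EI) = 75925/EI
Flexibility coefficient — unit upward force at 2: δ_{22} = L³/(3EI) = 547.7/EI.
With EI = 15000 kN·m²: δ_0 = 5.0617 m and δ_{22} = 0.036512 m/kN.
Compatibility — the beam at 2 must follow the support down by 0.024 m: δ_0 − R_2·δ_{22} = 0.024, so R_2 = (5.0617 − 0.024)/0.036512 = 138 kN.
Vertical equilibrium: R_1 = ΣP − R_2 = 163 − 138 = 25.03 kN.

R_1 = 25.03 kN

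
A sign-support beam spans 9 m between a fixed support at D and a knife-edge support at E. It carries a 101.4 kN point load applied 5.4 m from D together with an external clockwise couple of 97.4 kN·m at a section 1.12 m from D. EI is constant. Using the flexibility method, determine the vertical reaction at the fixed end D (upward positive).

Release the roller at E. Primary structure: cantilever fixed at D.
Primary-structure tip deflection at E by superposition:
  point load 101.4 at a = 5.4: Pa²(3L − a)/(6EI) = 10645/EI
  clockwise couple 97.4 at a = 1.12: M₀a(2L − a)/(2EI) = 920.7/EI
  δ_0 = 11565/EI
Flexibility coefficient — unit upward force at E: δ_{EE} = L³/(3EI) = 243/EI.
The prop prevents deflection at E: R_E = δ_0/δ_{EE} = 11565/243 = 47.59 kN.
Vertical equilibrium: R_D = ΣP − R_E = 101.4 − 47.59 = 53.81 kN.

R_D = 53.81 kN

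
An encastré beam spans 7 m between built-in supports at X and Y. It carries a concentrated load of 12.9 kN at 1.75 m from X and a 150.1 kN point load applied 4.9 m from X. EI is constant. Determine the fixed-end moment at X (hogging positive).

M_X = 78.89 kN·m

Take the two fixed-end moments M_X, M_Y as redundants; the released structure is the simple span XY.
End rotations of the released simple span under the applied load (×1/EI):
  at X: point load 12.9 at a = 1.75: Pab(L + b)/(6LEI) = 34.57/EI
  at Y: point load 12.9 at a = 1.75: Pab(L + a)/(6LEI) = 24.69/EI
  at X: point load 150.1 at a = 4.9: Pab(L + b)/(6LEI) = 334.6/EI
  at Y: point load 150.1 at a = 4.9: Pab(L + a)/(6LEI) = 437.6/EI
  θ_X0 = 369.2/EI,  θ_Y0 = 462.3/EI
Flexibility coefficients: a unit moment at one end gives L/(3EI) there and L/(6EI) at the far end, so f₁₁ = f₂₂ = 2.333/EI and f₁₂ = f₂₁ = 1.167/EI.
Compatibility — zero rotation at each built-in end:
  2.333 M_X + 1.167 M_Y = 369.2
  1.167 M_X + 2.333 M_Y = 462.3
Solving the pair gives M_X = 78.89 kN·m and M_Y = 158.7 kN·m (hogging).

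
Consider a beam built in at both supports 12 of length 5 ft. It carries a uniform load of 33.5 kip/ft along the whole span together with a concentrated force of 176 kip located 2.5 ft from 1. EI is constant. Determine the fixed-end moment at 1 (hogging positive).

M_1 = 179.8 kip·ft

Take the two fixed-end moments M_1, M_2 as redundants; the released structure is the simple span 12.
On the primary (simply-supported) span, the end slopes from the loading are:
  at 1: UDL 33.5: wL³/(24EI) = 174.5/EI
  at 2: UDL 33.5: wL³/(24EI) = 174.5/EI
  at 1: point load 176 at a = 2.5: Pab(L + b)/(6LEI) = 275/EI
  at 2: point load 176 at a = 2.5: Pab(L + a)/(6LEI) = 275/EI
  θ_10 = 449.5/EI,  θ_20 = 449.5/EI
Flexibility coefficients: a unit moment at one end gives L/(3EI) there and L/(6EI) at the far end, so f₁₁ = f₂₂ = 1.667/EI and f₁₂ = f₂₁ = 0.8333/EI.
Compatibility — zero rotation at each built-in end:
  1.667 M_1 + 0.8333 M_2 = 449.5
  0.8333 M_1 + 1.667 M_2 = 449.5
Solving the pair gives M_1 = 179.8 kip·ft and M_2 = 179.8 kip·ft (hogging).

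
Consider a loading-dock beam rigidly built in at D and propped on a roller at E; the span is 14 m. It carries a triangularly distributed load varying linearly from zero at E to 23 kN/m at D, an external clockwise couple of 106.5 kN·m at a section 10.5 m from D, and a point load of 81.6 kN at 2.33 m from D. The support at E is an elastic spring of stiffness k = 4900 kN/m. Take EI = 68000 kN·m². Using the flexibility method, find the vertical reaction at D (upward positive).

R_D = 197.2 kN

Remove the prop at E; the released (primary) structure is a cantilever built in at D.
Free-end deflection of the primary structure under the applied loading (downward +):
  triangular load, peak 23 at the fixed end: w₀L⁴/(30EI) = 29452/EI
  clockwise couple 106.5 at a = 10.5: M₀a(2L − a)/(2EI) = 9785/EI
  point load 81.6 at a = 2.33: Pa²(3L − a)/(6EI) = 2929/EI
  δ_0 = 42166/EI
Flexibility coefficient — unit upward force at E: δ_{EE} = L³/(3EI) = 914.7/EI.
With EI = 68000 kN·m²: δ_0 = 0.62009 m and δ_{EE} = 0.013451 m/kN.
Compatibility — the spring shortens by R_E/k under the reaction it provides: δ_0 − R_E·δ_{EE} = R_E/k. With 1/k = 0.000204 m/kN, R_E = δ_0 / (δ_{EE} + 1/k) = 0.62009 / (0.013451 + 0.000204) = 45.41 kN.
Vertical equilibrium: R_D = ΣP − R_E = 242.6 − 45.41 = 197.2 kN.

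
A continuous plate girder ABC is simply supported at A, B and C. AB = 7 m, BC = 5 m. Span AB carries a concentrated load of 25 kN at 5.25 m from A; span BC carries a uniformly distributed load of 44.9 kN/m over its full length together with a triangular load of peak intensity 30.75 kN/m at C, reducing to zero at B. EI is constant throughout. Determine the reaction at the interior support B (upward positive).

R_B = 188.8 kN

Insert a hinge at B; M_B is the redundant, and each span becomes simply supported.
Discontinuity in slope at B on the released structure — sum the simple-span end rotations:
  span AB: point load 25 at a = 5.25: Pab(L + a)/(6LEI) = 66.99/EI
  span BC: UDL 44.9: wL³/(24EI) = 233.9/EI
  span BC: triangular load, peak 30.75: 7w₀L³/(360EI) = 74.74/EI
  relative rotation θ_0 = (66.99 + 308.6)/EI = 375.6/EI
A unit hogging moment at B produces rotation L₁/(3EI) + L₂/(3EI) = 4/EI.
Compatibility: M_B·(L₁+L₂)/(3EI) = θ_0, giving M_B = 93.9 kN·m (hogging).
Span AB, ΣM about A with M_B applied at B: R_B^{AB}·7 = 131.2 + 93.9, so R_B^{AB} = 32.16 kN and R_A = 25 − 32.16 = -7.164 kN.
Span BC, ΣM about C: R_B^{BC}·5 = 689.4 + 93.9, so R_B^{BC} = 156.7 kN and R_C = 301.4 − 156.7 = 144.7 kN.
R_B = 32.16 + 156.7 = 188.8 kN.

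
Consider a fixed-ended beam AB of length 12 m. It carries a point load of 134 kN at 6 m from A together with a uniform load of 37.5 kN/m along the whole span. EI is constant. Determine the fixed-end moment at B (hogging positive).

M_B = 651 kN·m

Release both end moments; the primary structure is a simply-supported span AB with redundants M_A and M_B.
End rotations of the released simple span under the applied load (×1/EI):
  at A: point load 134 at a = 6: Pab(L + b)/(6LEI) = 1206/EI
  at B: point load 134 at a = 6: Pab(L + a)/(6LEI) = 1206/EI
  at A: UDL 37.5: wL³/(24EI) = 2700/EI
  at B: UDL 37.5: wL³/(24EI) = 2700/EI
  θ_A0 = 3906/EI,  θ_B0 = 3906/EI
Flexibility coefficients: a unit moment at one end gives L/(3EI) there and L/(6EI) at the far end, so f₁₁ = f₂₂ = 4/EI and f₁₂ = f₂₁ = 2/EI.
Compatibility — zero rotation at each built-in end:
  4 M_A + 2 M_B = 3906
  2 M_A + 4 M_B = 3906
Solving the pair gives M_A = 651 kN·m and M_B = 651 kN·m (hogging).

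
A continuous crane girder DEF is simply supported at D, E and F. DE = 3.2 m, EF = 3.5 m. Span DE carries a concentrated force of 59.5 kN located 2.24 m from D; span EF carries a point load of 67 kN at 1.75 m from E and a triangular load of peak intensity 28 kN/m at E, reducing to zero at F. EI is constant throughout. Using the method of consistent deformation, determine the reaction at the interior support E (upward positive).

Insert a hinge at E; M_E is the redundant, and each span becomes simply supported.
End slopes at the hinge E, treating each span as simply supported:
  span DE: point load 59.5 at a = 2.24: Pab(L + a)/(6LEI) = 36.25/EI
  span EF: point load 67 at a = 1.75: Pab(L + b)/(6LEI) = 51.3/EI
  span EF: triangular load, peak 28: w₀L³/(45EI) = 26.68/EI
  relative rotation θ_0 = (36.25 + 77.97)/EI = 114.2/EI
A unit hogging moment at E produces rotation L₁/(3EI) + L₂/(3EI) = 2.233/EI.
Slope continuity at E: θ_0 = M_E·2.233/EI, so M_E = 114.2/2.233 = 51.15 kN·m (hogging).
Span DE, ΣM about D with M_E applied at E: R_E^{DE}·3.2 = 133.3 + 51.15, so R_E^{DE} = 57.63 kN and R_D = 59.5 − 57.63 = 1.867 kN.
Span EF, ΣM about F: R_E^{EF}·3.5 = 231.6 + 51.15, so R_E^{EF} = 80.78 kN and R_F = 116 − 80.78 = 35.22 kN.
R_E = 57.63 + 80.78 = 138.4 kN.

R_E = 138.4 kN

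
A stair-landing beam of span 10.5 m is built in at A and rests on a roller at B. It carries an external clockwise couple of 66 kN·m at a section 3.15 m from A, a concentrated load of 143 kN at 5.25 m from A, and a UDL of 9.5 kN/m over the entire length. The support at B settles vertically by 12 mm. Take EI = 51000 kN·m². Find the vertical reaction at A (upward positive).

Choose R_B as the redundant. The primary structure is the cantilever fixed at A.
Downward deflection at the released point B due to the loads:
  clockwise couple 66 at a = 3.15: M₀a(2L − a)/(2EI) = 1856/EI
  point load 143 at a = 5.25: Pa²(3L − a)/(6EI) = 17244/EI
  UDL 9.5: wL⁴/(8EI) = 14434/EI
  δ_0 = 33533/EI
Flexibility coefficient — unit upward force at B: δ_{BB} = L³/(3EI) = 385.9/EI.
With EI = 51000 kN·m²: δ_0 = 0.65752 m and δ_{BB} = 0.007566 m/kN.
Compatibility — the beam at B must follow the support down by 0.012 m: δ_0 − R_B·δ_{BB} = 0.012, so R_B = (0.65752 − 0.012)/0.007566 = 85.32 kN.
Vertical equilibrium: R_A = ΣP − R_B = 242.8 − 85.32 = 157.4 kN.

R_A = 157.4 kN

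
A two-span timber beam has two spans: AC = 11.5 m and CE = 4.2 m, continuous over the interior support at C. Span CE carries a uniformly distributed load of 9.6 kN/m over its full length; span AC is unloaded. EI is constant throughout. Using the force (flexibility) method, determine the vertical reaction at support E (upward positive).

Insert a hinge at C; M_C is the redundant, and each span becomes simply supported.
Rotations at C on the released spans (each span's end-slope, ×1/EI):
  span CE: UDL 9.6: wL³/(24EI) = 29.64/EI
  relative rotation θ_0 = (0 + 29.64)/EI = 29.64/EI
A unit hogging moment at C produces rotation L₁/(3EI) + L₂/(3EI) = 5.233/EI.
Slope continuity at C: θ_0 = M_C·5.233/EI, so M_C = 29.64/5.233 = 5.663 kN·m (hogging).
Span CE, ΣM about E: R_C^{CE}·4.2 = 84.67 + 5.663, so R_C^{CE} = 21.51 kN and R_E = 40.32 − 21.51 = 18.81 kN.

R_E = 18.81 kN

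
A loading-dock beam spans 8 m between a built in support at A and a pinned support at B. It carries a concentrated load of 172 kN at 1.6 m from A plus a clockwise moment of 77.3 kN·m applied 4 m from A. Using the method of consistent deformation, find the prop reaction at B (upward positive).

Take the reaction at B as the redundant and release it; the primary structure is a cantilever fixed at A.
Primary-structure tip deflection at B by superposition:
  point load 172 at a = 1.6: Pa²(3L − a)/(6EI) = 1644/EI
  clockwise couple 77.3 at a = 4: M₀a(2L − a)/(2EI) = 1855/EI
  δ_0 = 3499/EI
Tip deflection under a unit load at B: L³/(3EI) = 170.7/EI.
Compatibility at B: δ_0 − R_B·δ_{BB} = 0, so R_B = 3499/170.7 = 20.5 kN.

R_B = 20.5 kN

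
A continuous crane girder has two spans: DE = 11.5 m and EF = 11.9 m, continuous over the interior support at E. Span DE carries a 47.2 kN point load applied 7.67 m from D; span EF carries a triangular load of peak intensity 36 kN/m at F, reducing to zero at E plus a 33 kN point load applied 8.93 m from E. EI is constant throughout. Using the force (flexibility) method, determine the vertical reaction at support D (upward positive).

R_D = -3.758 kN

Insert a hinge at E; M_E is the redundant, and each span becomes simply supported.
End slopes at the hinge E, treating each span as simply supported:
  span DE: point load 47.2 at a = 7.67: Pab(L + a)/(6LEI) = 385.2/EI
  span EF: triangular load, peak 36: 7w₀L³/(360EI) = 1180/EI
  span EF: point load 33 at a = 8.93: Pab(L + b)/(6LEI) = 182.3/EI
  relative rotation θ_0 = (385.2 + 1362)/EI = 1747/EI
A unit hogging moment at E produces rotation L₁/(3EI) + L₂/(3EI) = 7.8/EI.
Slope continuity at E: θ_0 = M_E·7.8/EI, so M_E = 1747/7.8 = 224 kN·m (hogging).
Span DE, ΣM about D with M_E applied at E: R_E^{DE}·11.5 = 362 + 224, so R_E^{DE} = 50.96 kN and R_D = 47.2 − 50.96 = -3.758 kN.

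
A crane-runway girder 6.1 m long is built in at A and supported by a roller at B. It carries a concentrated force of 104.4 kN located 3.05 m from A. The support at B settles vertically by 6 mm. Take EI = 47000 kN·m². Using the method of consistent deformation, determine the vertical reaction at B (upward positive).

R_B = 28.9 kN

Choose R_B as the redundant. The primary structure is the cantilever fixed at A.
Deflection at B on the released cantilever, summing each load's contribution:
  point load 104.4 at a = 3.05: Pa²(3L − a)/(6EI) = 2468/EI
Flexibility coefficient — unit upward force at B: δ_{BB} = L³/(3EI) = 75.66/EI.
With EI = 47000 kN·m²: δ_0 = 0.05252 m and δ_{BB} = 0.00161 m/kN.
Compatibility — the beam at B must follow the support down by 0.006 m: δ_0 − R_B·δ_{BB} = 0.006, so R_B = (0.05252 − 0.006)/0.00161 = 28.9 kN.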